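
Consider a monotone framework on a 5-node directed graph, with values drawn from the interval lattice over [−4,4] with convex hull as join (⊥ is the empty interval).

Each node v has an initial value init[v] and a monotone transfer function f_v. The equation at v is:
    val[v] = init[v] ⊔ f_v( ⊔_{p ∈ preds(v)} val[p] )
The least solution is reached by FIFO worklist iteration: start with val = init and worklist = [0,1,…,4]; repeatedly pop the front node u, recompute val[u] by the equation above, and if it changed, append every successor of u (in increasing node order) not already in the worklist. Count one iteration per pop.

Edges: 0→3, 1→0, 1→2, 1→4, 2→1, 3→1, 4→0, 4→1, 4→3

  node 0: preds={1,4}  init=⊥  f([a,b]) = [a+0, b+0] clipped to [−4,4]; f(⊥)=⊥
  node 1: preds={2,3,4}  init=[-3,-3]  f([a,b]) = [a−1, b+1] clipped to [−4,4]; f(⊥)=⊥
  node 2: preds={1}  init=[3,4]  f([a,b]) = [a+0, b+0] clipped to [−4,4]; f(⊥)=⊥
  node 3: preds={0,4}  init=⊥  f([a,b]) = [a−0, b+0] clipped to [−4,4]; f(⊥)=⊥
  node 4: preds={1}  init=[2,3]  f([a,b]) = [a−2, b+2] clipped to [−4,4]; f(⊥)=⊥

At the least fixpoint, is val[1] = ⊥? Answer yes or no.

no

Worklist (12 pops):
  #1 pop 0: in=[-3,3] → [-3,3] (was ⊥); enqueue []
  #2 pop 1: in=[2,4] → [-3,4] (was [-3,-3]); enqueue [0]
  #3 pop 2: in=[-3,4] → [-3,4] (was [3,4]); enqueue [1]
  #4 pop 3: in=[-3,3] → [-3,3] (was ⊥); enqueue []
  #5 pop 4: in=[-3,4] → [-4,4] (was [2,3]); enqueue [3]
  #6 pop 0: in=[-4,4] → [-4,4] (was [-3,3]); enqueue []
  #7 pop 1: in=[-4,4] → [-4,4] (was [-3,4]); enqueue [0,2,4]
  #8 pop 3: in=[-4,4] → [-4,4] (was [-3,3]); enqueue [1]
  #9 pop 0: in=[-4,4] → [-4,4] (no change)
  #10 pop 2: in=[-4,4] → [-4,4] (was [-3,4]); enqueue []
  #11 pop 4: in=[-4,4] → [-4,4] (no change)
  #12 pop 1: in=[-4,4] → [-4,4] (no change)

Fixpoint:
  val[0] = [-4,4]
  val[1] = [-4,4]
  val[2] = [-4,4]
  val[3] = [-4,4]
  val[4] = [-4,4]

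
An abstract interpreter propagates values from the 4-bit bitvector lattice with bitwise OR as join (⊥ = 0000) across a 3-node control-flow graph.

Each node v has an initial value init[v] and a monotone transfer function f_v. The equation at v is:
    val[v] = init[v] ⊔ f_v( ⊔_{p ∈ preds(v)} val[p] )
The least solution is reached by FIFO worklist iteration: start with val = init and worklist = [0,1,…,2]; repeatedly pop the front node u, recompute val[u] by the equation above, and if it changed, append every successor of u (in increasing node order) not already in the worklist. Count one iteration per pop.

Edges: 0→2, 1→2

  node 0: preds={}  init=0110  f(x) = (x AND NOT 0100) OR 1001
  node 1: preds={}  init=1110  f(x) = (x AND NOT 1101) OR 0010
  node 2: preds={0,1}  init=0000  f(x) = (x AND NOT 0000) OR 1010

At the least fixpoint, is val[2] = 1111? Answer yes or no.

yes

Iteration log — 3 steps:
  step 1. node 0  ⊔preds=0000  new=1111  old=0110  +wl: 
  step 2. node 1  ⊔preds=0000  new=1110  stable
  step 3. node 2  ⊔preds=1111  new=1111  old=0000  +wl: 

Least fixpoint reached:
  node 0: 1111
  node 1: 1110
  node 2: 1111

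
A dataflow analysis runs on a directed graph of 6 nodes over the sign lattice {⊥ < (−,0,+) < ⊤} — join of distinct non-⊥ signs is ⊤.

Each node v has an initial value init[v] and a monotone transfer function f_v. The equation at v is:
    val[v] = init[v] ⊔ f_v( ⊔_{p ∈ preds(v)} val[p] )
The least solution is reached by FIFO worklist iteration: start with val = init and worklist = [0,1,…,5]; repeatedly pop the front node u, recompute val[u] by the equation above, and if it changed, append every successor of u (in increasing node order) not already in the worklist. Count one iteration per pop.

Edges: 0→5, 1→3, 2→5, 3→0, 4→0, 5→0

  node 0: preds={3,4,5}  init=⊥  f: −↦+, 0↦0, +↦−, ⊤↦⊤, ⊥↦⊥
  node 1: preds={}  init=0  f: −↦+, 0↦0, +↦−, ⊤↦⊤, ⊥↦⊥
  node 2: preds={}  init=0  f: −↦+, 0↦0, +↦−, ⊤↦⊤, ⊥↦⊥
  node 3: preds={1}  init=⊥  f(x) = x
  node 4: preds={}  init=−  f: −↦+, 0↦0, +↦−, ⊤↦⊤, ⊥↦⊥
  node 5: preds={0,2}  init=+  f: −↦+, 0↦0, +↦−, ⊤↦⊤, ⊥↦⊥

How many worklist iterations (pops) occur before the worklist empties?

Trace (7 dequeues):
  [1] u=0 | in ⊤ | out ⊤ | prev ⊥ | push {}
  [2] u=1 | in ⊥ | out 0 | ==
  [3] u=2 | in ⊥ | out 0 | ==
  [4] u=3 | in 0 | out 0 | prev ⊥ | push {0}
  [5] u=4 | in ⊥ | out − | ==
  [6] u=5 | in ⊤ | out ⊤ | prev + | push {}
  [7] u=0 | in ⊤ | out ⊤ | ==

Converged values:
  [0] ⊤
  [1] 0
  [2] 0
  [3] 0
  [4] −
  [5] ⊤

7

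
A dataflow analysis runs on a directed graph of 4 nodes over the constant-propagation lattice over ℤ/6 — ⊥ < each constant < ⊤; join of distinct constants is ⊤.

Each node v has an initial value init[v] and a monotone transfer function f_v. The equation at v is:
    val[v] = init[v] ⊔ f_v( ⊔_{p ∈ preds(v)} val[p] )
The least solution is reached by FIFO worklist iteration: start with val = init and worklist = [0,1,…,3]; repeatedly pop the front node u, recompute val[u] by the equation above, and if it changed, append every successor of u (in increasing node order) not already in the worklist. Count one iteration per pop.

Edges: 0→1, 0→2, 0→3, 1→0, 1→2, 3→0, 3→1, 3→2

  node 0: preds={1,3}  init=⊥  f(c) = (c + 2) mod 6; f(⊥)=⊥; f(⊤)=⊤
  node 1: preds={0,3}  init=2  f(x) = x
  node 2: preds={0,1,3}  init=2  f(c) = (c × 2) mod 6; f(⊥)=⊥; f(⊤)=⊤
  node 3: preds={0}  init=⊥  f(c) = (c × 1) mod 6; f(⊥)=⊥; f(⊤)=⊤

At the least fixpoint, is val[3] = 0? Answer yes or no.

no

Trace (11 dequeues):
  [1] u=0 | in 2 | out 4 | prev ⊥ | push {}
  [2] u=1 | in 4 | out ⊤ | prev 2 | push {0}
  [3] u=2 | in ⊤ | out ⊤ | prev 2 | push {}
  [4] u=3 | in 4 | out 4 | prev ⊥ | push {1,2}
  [5] u=0 | in ⊤ | out ⊤ | prev 4 | push {3}
  [6] u=1 | in ⊤ | out ⊤ | ==
  [7] u=2 | in ⊤ | out ⊤ | ==
  [8] u=3 | in ⊤ | out ⊤ | prev 4 | push {0,1,2}
  [9] u=0 | in ⊤ | out ⊤ | ==
  [10] u=1 | in ⊤ | out ⊤ | ==
  [11] u=2 | in ⊤ | out ⊤ | ==

Converged values:
  [0] ⊤
  [1] ⊤
  [2] ⊤
  [3] ⊤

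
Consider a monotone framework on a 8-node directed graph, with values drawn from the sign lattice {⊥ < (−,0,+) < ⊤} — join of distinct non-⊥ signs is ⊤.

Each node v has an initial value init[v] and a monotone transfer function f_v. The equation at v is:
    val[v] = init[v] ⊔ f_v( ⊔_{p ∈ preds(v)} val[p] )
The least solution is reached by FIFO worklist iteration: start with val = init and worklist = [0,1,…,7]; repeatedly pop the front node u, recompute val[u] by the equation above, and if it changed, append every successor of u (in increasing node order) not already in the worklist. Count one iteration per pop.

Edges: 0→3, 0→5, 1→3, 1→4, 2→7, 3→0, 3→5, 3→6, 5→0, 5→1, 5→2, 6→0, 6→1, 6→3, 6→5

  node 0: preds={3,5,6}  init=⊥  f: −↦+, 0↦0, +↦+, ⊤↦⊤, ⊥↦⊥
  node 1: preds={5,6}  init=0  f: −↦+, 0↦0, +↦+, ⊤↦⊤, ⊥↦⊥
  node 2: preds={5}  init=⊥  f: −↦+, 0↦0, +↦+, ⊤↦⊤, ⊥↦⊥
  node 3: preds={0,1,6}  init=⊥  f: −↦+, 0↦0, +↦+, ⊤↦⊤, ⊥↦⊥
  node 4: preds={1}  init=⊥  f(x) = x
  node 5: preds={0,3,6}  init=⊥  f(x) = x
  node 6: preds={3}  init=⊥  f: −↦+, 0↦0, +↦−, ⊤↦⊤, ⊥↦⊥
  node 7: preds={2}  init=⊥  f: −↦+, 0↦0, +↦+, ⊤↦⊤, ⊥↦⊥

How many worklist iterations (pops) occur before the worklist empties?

Trace (14 dequeues):
  [1] u=0 | in ⊥ | out ⊥ | ==
  [2] u=1 | in ⊥ | out 0 | ==
  [3] u=2 | in ⊥ | out ⊥ | ==
  [4] u=3 | in 0 | out 0 | prev ⊥ | push {0}
  [5] u=4 | in 0 | out 0 | prev ⊥ | push {}
  [6] u=5 | in 0 | out 0 | prev ⊥ | push {1,2}
  [7] u=6 | in 0 | out 0 | prev ⊥ | push {3,5}
  [8] u=7 | in ⊥ | out ⊥ | ==
  [9] u=0 | in 0 | out 0 | prev ⊥ | push {}
  [10] u=1 | in 0 | out 0 | ==
  [11] u=2 | in 0 | out 0 | prev ⊥ | push {7}
  [12] u=3 | in 0 | out 0 | ==
  [13] u=5 | in 0 | out 0 | ==
  [14] u=7 | in 0 | out 0 | prev ⊥ | push {}

Converged values:
  [0] 0
  [1] 0
  [2] 0
  [3] 0
  [4] 0
  [5] 0
  [6] 0
  [7] 0

14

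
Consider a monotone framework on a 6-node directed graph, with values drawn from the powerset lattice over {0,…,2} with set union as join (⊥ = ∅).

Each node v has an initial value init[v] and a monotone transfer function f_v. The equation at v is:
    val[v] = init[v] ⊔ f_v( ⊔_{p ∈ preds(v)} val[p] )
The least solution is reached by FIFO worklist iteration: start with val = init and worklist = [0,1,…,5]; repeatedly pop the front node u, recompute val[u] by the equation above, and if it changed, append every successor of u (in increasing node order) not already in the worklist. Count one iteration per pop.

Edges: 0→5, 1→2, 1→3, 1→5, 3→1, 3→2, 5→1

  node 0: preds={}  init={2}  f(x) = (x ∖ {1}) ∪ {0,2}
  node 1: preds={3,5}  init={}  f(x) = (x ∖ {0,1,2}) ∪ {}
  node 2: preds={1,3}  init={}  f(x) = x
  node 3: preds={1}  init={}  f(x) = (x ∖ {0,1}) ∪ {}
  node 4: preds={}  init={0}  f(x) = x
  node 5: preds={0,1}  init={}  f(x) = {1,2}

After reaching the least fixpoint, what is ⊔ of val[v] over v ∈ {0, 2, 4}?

Worklist (7 pops):
  #1 pop 0: in={} → {0,2} (was {2}); enqueue []
  #2 pop 1: in={} → {} (no change)
  #3 pop 2: in={} → {} (no change)
  #4 pop 3: in={} → {} (no change)
  #5 pop 4: in={} → {0} (no change)
  #6 pop 5: in={0,2} → {1,2} (was {}); enqueue [1]
  #7 pop 1: in={1,2} → {} (no change)

Fixpoint:
  val[0] = {0,2}
  val[1] = {}
  val[2] = {}
  val[3] = {}
  val[4] = {0}
  val[5] = {1,2}

{0,2}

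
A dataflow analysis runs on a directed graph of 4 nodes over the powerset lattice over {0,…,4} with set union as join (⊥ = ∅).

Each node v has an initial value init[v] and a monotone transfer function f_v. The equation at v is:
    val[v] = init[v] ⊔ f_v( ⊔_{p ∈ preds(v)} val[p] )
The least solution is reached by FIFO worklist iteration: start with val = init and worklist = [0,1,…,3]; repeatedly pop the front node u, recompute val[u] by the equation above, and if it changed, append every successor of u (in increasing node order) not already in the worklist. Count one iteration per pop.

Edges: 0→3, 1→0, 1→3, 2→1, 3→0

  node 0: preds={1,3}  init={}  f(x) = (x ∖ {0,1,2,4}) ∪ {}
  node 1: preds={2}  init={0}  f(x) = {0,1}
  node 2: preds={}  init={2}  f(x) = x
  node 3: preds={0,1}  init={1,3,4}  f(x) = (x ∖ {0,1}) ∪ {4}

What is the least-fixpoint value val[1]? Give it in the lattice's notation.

Worklist (5 pops):
  #1 pop 0: in={0,1,3,4} → {3} (was {}); enqueue []
  #2 pop 1: in={2} → {0,1} (was {0}); enqueue [0]
  #3 pop 2: in={} → {2} (no change)
  #4 pop 3: in={0,1,3} → {1,3,4} (no change)
  #5 pop 0: in={0,1,3,4} → {3} (no change)

Fixpoint:
  val[0] = {3}
  val[1] = {0,1}
  val[2] = {2}
  val[3] = {1,3,4}

{0,1}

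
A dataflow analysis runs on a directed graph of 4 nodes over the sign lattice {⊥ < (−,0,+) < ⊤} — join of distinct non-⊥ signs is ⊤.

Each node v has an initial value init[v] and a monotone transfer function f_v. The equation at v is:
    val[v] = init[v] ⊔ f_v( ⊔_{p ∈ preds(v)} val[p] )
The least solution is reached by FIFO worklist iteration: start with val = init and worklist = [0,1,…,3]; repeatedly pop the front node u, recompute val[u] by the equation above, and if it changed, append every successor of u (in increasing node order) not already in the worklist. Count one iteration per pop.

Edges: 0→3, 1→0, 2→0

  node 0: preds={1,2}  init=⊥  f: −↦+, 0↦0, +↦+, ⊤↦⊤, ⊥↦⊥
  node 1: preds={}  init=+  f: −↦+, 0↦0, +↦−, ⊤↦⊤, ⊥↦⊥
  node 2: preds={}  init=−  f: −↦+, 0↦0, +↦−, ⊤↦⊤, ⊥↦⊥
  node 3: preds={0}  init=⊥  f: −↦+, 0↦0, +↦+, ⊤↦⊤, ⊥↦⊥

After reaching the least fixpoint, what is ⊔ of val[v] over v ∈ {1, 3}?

Iteration log — 4 steps:
  step 1. node 0  ⊔preds=⊤  new=⊤  old=⊥  +wl: 
  step 2. node 1  ⊔preds=⊥  new=+  stable
  step 3. node 2  ⊔preds=⊥  new=−  stable
  step 4. node 3  ⊔preds=⊤  new=⊤  old=⊥  +wl: 

Least fixpoint reached:
  node 0: ⊤
  node 1: +
  node 2: −
  node 3: ⊤

⊤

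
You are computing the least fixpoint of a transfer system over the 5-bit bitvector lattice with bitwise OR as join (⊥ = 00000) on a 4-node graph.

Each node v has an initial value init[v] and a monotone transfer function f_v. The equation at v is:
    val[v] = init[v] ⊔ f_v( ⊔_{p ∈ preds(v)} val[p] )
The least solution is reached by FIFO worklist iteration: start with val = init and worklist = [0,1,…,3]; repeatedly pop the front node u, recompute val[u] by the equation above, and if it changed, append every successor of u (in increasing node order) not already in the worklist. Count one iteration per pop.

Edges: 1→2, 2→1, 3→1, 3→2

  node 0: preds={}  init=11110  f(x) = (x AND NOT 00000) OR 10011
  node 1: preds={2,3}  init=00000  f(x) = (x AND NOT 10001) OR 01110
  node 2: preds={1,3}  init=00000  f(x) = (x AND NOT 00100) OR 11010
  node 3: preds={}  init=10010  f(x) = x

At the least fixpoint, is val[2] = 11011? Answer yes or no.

no

Worklist (5 pops):
  #1 pop 0: in=00000 → 11111 (was 11110); enqueue []
  #2 pop 1: in=10010 → 01110 (was 00000); enqueue []
  #3 pop 2: in=11110 → 11010 (was 00000); enqueue [1]
  #4 pop 3: in=00000 → 10010 (no change)
  #5 pop 1: in=11010 → 01110 (no change)

Fixpoint:
  val[0] = 11111
  val[1] = 01110
  val[2] = 11010
  val[3] = 10010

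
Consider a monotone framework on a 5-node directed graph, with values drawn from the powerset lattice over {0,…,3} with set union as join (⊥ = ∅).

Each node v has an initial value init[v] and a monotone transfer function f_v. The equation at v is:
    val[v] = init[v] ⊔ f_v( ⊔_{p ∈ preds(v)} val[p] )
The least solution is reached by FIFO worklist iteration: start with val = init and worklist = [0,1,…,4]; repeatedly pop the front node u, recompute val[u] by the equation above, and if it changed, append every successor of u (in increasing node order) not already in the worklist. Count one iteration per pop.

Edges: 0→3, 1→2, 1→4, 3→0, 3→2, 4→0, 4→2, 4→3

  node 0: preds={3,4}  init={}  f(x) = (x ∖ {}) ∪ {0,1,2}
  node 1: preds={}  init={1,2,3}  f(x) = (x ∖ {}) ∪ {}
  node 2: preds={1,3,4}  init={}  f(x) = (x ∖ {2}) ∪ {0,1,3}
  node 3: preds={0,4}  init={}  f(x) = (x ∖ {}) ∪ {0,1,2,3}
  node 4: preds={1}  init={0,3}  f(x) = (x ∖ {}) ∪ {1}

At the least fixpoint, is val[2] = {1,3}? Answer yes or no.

Trace (8 dequeues):
  [1] u=0 | in {0,3} | out {0,1,2,3} | prev {} | push {}
  [2] u=1 | in {} | out {1,2,3} | ==
  [3] u=2 | in {0,1,2,3} | out {0,1,3} | prev {} | push {}
  [4] u=3 | in {0,1,2,3} | out {0,1,2,3} | prev {} | push {0,2}
  [5] u=4 | in {1,2,3} | out {0,1,2,3} | prev {0,3} | push {3}
  [6] u=0 | in {0,1,2,3} | out {0,1,2,3} | ==
  [7] u=2 | in {0,1,2,3} | out {0,1,3} | ==
  [8] u=3 | in {0,1,2,3} | out {0,1,2,3} | ==

Converged values:
  [0] {0,1,2,3}
  [1] {1,2,3}
  [2] {0,1,3}
  [3] {0,1,2,3}
  [4] {0,1,2,3}

no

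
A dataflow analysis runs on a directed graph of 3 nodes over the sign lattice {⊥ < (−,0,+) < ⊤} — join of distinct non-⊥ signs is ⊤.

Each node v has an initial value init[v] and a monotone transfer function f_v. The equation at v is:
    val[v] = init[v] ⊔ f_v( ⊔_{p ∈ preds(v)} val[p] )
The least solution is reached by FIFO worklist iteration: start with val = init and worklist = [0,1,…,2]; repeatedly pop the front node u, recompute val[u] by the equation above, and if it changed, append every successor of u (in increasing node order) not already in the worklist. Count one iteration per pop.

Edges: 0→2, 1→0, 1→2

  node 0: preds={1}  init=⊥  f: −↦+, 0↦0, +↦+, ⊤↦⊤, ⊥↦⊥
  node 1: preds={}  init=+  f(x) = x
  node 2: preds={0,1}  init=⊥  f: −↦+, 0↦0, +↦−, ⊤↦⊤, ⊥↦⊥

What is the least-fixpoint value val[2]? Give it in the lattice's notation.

Worklist (3 pops):
  #1 pop 0: in=+ → + (was ⊥); enqueue []
  #2 pop 1: in=⊥ → + (no change)
  #3 pop 2: in=+ → − (was ⊥); enqueue []

Fixpoint:
  val[0] = +
  val[1] = +
  val[2] = −

−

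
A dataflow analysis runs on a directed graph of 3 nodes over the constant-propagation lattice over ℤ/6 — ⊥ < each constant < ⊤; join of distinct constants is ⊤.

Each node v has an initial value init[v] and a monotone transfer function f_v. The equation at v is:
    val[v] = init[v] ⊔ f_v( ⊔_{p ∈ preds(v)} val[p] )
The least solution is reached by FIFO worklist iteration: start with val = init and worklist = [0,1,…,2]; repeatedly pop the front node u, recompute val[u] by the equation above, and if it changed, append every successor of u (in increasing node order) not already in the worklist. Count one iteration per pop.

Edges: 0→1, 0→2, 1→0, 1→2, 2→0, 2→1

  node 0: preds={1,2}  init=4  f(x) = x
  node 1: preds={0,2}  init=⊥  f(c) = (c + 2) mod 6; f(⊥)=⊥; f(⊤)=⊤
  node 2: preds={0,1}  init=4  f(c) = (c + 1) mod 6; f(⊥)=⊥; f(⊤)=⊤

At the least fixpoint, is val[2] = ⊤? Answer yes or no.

Iteration log — 7 steps:
  step 1. node 0  ⊔preds=4  new=4  stable
  step 2. node 1  ⊔preds=4  new=0  old=⊥  +wl: 0
  step 3. node 2  ⊔preds=⊤  new=⊤  old=4  +wl: 1
  step 4. node 0  ⊔preds=⊤  new=⊤  old=4  +wl: 2
  step 5. node 1  ⊔preds=⊤  new=⊤  old=0  +wl: 0
  step 6. node 2  ⊔preds=⊤  new=⊤  stable
  step 7. node 0  ⊔preds=⊤  new=⊤  stable

Least fixpoint reached:
  node 0: ⊤
  node 1: ⊤
  node 2: ⊤

yes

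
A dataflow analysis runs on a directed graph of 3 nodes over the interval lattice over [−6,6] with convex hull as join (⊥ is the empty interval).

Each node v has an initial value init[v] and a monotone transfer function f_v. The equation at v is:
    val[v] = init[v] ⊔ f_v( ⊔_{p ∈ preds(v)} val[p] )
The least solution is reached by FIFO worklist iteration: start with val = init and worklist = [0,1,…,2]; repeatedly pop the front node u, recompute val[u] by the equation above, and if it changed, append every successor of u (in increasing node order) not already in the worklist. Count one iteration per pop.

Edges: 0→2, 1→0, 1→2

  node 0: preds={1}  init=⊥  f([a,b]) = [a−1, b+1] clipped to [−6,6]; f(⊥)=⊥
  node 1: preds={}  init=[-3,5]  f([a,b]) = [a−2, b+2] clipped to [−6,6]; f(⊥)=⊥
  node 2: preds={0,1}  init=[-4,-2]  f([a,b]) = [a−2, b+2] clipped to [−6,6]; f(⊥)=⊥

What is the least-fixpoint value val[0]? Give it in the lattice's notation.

Worklist (3 pops):
  #1 pop 0: in=[-3,5] → [-4,6] (was ⊥); enqueue []
  #2 pop 1: in=⊥ → [-3,5] (no change)
  #3 pop 2: in=[-4,6] → [-6,6] (was [-4,-2]); enqueue []

Fixpoint:
  val[0] = [-4,6]
  val[1] = [-3,5]
  val[2] = [-6,6]

[-4,6]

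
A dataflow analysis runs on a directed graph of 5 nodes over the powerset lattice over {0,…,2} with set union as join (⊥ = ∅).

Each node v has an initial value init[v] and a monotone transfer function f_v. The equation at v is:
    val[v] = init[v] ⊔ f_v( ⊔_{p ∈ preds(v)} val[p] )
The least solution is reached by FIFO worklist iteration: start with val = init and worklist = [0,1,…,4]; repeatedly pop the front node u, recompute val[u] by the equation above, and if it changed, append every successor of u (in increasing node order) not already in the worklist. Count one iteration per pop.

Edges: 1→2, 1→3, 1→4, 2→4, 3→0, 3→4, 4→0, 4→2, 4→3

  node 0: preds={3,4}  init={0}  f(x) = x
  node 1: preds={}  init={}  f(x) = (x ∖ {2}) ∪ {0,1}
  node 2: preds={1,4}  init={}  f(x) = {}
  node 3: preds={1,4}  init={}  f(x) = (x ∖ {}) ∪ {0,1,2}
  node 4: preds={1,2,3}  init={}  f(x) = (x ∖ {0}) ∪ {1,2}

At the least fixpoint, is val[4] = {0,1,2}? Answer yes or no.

no

Trace (8 dequeues):
  [1] u=0 | in {} | out {0} | ==
  [2] u=1 | in {} | out {0,1} | prev {} | push {}
  [3] u=2 | in {0,1} | out {} | ==
  [4] u=3 | in {0,1} | out {0,1,2} | prev {} | push {0}
  [5] u=4 | in {0,1,2} | out {1,2} | prev {} | push {2,3}
  [6] u=0 | in {0,1,2} | out {0,1,2} | prev {0} | push {}
  [7] u=2 | in {0,1,2} | out {} | ==
  [8] u=3 | in {0,1,2} | out {0,1,2} | ==

Converged values:
  [0] {0,1,2}
  [1] {0,1}
  [2] {}
  [3] {0,1,2}
  [4] {1,2}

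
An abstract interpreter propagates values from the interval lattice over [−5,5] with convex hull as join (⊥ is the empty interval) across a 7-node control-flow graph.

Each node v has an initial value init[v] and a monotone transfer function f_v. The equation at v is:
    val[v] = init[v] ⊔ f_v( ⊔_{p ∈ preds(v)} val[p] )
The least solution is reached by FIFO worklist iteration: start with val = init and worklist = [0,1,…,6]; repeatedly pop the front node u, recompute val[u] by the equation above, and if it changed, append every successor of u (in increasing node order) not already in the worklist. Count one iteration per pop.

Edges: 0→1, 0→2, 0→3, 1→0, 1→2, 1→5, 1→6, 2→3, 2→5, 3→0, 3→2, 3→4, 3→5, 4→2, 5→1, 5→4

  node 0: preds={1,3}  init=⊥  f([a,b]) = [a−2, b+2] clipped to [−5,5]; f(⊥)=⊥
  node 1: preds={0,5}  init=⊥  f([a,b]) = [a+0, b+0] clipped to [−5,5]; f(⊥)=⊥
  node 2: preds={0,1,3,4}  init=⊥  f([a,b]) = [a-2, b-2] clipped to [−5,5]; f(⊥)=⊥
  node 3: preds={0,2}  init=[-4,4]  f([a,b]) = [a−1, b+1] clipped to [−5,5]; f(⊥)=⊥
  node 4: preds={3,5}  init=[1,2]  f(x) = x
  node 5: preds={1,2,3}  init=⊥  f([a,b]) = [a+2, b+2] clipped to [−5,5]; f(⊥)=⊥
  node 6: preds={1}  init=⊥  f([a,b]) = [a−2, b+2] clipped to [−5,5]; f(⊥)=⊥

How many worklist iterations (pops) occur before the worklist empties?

11

Iteration log — 11 steps:
  step 1. node 0  ⊔preds=[-4,4]  new=[-5,5]  old=⊥  +wl: 
  step 2. node 1  ⊔preds=[-5,5]  new=[-5,5]  old=⊥  +wl: 0
  step 3. node 2  ⊔preds=[-5,5]  new=[-5,3]  old=⊥  +wl: 
  step 4. node 3  ⊔preds=[-5,5]  new=[-5,5]  old=[-4,4]  +wl: 2
  step 5. node 4  ⊔preds=[-5,5]  new=[-5,5]  old=[1,2]  +wl: 
  step 6. node 5  ⊔preds=[-5,5]  new=[-3,5]  old=⊥  +wl: 1,4
  step 7. node 6  ⊔preds=[-5,5]  new=[-5,5]  old=⊥  +wl: 
  step 8. node 0  ⊔preds=[-5,5]  new=[-5,5]  stable
  step 9. node 2  ⊔preds=[-5,5]  new=[-5,3]  stable
  step 10. node 1  ⊔preds=[-5,5]  new=[-5,5]  stable
  step 11. node 4  ⊔preds=[-5,5]  new=[-5,5]  stable

Least fixpoint reached:
  node 0: [-5,5]
  node 1: [-5,5]
  node 2: [-5,3]
  node 3: [-5,5]
  node 4: [-5,5]
  node 5: [-3,5]
  node 6: [-5,5]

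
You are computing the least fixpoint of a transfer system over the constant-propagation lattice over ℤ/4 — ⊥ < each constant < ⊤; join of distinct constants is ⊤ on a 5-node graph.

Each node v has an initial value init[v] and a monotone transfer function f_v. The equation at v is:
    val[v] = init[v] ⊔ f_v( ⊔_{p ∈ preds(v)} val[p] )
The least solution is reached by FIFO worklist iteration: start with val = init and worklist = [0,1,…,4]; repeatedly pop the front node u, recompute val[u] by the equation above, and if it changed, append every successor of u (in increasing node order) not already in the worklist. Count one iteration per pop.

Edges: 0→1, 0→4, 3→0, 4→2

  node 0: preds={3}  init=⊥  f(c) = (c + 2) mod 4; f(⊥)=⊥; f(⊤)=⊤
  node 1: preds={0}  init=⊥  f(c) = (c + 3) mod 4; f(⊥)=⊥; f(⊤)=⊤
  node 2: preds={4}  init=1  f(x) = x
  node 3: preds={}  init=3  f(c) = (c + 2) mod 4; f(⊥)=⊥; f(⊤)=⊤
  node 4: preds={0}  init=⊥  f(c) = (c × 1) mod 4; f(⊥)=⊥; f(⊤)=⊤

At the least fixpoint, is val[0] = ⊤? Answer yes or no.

Worklist (6 pops):
  #1 pop 0: in=3 → 1 (was ⊥); enqueue []
  #2 pop 1: in=1 → 0 (was ⊥); enqueue []
  #3 pop 2: in=⊥ → 1 (no change)
  #4 pop 3: in=⊥ → 3 (no change)
  #5 pop 4: in=1 → 1 (was ⊥); enqueue [2]
  #6 pop 2: in=1 → 1 (no change)

Fixpoint:
  val[0] = 1
  val[1] = 0
  val[2] = 1
  val[3] = 3
  val[4] = 1

no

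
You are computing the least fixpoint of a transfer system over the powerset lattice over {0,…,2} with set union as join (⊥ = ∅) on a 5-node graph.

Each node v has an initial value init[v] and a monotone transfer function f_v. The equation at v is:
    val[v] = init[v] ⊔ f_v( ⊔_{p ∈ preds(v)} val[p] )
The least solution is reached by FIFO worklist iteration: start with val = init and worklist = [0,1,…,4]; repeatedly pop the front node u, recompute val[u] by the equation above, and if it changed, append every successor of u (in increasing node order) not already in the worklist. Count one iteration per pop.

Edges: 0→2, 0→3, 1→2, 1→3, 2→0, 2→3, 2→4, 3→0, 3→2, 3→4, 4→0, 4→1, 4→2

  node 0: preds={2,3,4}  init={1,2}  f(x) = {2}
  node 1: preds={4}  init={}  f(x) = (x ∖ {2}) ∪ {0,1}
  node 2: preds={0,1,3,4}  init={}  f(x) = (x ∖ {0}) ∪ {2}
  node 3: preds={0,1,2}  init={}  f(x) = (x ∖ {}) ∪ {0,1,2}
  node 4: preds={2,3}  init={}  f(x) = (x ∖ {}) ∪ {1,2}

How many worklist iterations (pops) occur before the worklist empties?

Worklist (8 pops):
  #1 pop 0: in={} → {1,2} (no change)
  #2 pop 1: in={} → {0,1} (was {}); enqueue []
  #3 pop 2: in={0,1,2} → {1,2} (was {}); enqueue [0]
  #4 pop 3: in={0,1,2} → {0,1,2} (was {}); enqueue [2]
  #5 pop 4: in={0,1,2} → {0,1,2} (was {}); enqueue [1]
  #6 pop 0: in={0,1,2} → {1,2} (no change)
  #7 pop 2: in={0,1,2} → {1,2} (no change)
  #8 pop 1: in={0,1,2} → {0,1} (no change)

Fixpoint:
  val[0] = {1,2}
  val[1] = {0,1}
  val[2] = {1,2}
  val[3] = {0,1,2}
  val[4] = {0,1,2}

8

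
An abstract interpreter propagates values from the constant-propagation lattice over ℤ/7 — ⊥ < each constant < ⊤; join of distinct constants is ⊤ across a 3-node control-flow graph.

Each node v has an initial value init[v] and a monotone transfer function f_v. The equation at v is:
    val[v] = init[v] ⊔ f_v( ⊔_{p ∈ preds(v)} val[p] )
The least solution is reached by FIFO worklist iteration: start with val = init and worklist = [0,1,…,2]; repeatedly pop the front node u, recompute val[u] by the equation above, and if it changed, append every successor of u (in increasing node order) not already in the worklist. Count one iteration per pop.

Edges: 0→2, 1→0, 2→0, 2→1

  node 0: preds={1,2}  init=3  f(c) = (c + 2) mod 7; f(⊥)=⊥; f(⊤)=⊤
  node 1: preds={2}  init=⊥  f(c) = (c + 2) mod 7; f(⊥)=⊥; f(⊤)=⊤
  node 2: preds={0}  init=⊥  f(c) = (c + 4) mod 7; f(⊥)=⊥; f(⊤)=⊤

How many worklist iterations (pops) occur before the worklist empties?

9

Trace (9 dequeues):
  [1] u=0 | in ⊥ | out 3 | ==
  [2] u=1 | in ⊥ | out ⊥ | ==
  [3] u=2 | in 3 | out 0 | prev ⊥ | push {0,1}
  [4] u=0 | in 0 | out ⊤ | prev 3 | push {2}
  [5] u=1 | in 0 | out 2 | prev ⊥ | push {0}
  [6] u=2 | in ⊤ | out ⊤ | prev 0 | push {1}
  [7] u=0 | in ⊤ | out ⊤ | ==
  [8] u=1 | in ⊤ | out ⊤ | prev 2 | push {0}
  [9] u=0 | in ⊤ | out ⊤ | ==

Converged values:
  [0] ⊤
  [1] ⊤
  [2] ⊤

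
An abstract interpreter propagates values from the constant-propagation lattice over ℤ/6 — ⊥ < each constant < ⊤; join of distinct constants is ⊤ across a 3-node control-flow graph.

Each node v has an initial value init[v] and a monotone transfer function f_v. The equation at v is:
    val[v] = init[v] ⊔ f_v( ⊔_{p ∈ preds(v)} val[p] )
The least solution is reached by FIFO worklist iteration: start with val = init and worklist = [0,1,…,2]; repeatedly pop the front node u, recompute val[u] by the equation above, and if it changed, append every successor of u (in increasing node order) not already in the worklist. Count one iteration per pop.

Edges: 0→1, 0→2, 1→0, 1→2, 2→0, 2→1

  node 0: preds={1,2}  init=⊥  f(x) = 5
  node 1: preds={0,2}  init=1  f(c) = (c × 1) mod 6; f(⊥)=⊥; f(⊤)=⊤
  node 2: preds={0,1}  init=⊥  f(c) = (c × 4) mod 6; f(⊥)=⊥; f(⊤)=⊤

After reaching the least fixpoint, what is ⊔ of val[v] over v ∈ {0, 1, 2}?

⊤

Worklist (5 pops):
  #1 pop 0: in=1 → 5 (was ⊥); enqueue []
  #2 pop 1: in=5 → ⊤ (was 1); enqueue [0]
  #3 pop 2: in=⊤ → ⊤ (was ⊥); enqueue [1]
  #4 pop 0: in=⊤ → 5 (no change)
  #5 pop 1: in=⊤ → ⊤ (no change)

Fixpoint:
  val[0] = 5
  val[1] = ⊤
  val[2] = ⊤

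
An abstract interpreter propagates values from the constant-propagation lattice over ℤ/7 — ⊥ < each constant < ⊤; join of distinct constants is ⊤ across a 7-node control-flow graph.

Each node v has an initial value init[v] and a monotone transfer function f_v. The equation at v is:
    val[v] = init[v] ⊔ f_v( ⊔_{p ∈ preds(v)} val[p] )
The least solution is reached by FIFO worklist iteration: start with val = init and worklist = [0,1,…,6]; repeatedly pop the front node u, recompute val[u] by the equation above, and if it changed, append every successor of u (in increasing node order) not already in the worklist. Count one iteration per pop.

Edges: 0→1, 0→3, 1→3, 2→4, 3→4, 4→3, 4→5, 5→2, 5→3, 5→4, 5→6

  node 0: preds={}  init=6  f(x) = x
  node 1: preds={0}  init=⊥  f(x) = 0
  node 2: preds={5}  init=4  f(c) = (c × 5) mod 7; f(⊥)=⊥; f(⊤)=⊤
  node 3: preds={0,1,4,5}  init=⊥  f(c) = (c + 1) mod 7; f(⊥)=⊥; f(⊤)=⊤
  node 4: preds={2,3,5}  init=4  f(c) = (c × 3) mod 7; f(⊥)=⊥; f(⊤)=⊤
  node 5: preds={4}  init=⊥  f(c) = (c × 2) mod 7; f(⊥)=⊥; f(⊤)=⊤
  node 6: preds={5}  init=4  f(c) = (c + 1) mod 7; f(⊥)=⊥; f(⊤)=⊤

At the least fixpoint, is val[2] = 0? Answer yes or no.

Worklist (10 pops):
  #1 pop 0: in=⊥ → 6 (no change)
  #2 pop 1: in=6 → 0 (was ⊥); enqueue []
  #3 pop 2: in=⊥ → 4 (no change)
  #4 pop 3: in=⊤ → ⊤ (was ⊥); enqueue []
  #5 pop 4: in=⊤ → ⊤ (was 4); enqueue [3]
  #6 pop 5: in=⊤ → ⊤ (was ⊥); enqueue [2,4]
  #7 pop 6: in=⊤ → ⊤ (was 4); enqueue []
  #8 pop 3: in=⊤ → ⊤ (no change)
  #9 pop 2: in=⊤ → ⊤ (was 4); enqueue []
  #10 pop 4: in=⊤ → ⊤ (no change)

Fixpoint:
  val[0] = 6
  val[1] = 0
  val[2] = ⊤
  val[3] = ⊤
  val[4] = ⊤
  val[5] = ⊤
  val[6] = ⊤

no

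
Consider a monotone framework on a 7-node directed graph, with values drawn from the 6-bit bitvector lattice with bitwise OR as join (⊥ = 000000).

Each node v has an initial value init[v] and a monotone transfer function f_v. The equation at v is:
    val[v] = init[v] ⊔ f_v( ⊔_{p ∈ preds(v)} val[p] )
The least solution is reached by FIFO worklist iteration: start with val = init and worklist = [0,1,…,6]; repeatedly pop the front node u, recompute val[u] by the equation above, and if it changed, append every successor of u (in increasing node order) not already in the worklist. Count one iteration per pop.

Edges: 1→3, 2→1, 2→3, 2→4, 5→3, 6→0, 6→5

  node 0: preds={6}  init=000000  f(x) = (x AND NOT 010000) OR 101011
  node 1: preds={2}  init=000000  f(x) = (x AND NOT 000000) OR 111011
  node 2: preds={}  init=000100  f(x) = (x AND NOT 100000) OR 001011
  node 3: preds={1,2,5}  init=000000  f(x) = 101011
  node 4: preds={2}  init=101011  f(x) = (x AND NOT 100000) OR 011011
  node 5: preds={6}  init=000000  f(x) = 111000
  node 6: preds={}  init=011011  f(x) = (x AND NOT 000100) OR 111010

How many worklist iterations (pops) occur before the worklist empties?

11

Worklist (11 pops):
  #1 pop 0: in=011011 → 101011 (was 000000); enqueue []
  #2 pop 1: in=000100 → 111111 (was 000000); enqueue []
  #3 pop 2: in=000000 → 001111 (was 000100); enqueue [1]
  #4 pop 3: in=111111 → 101011 (was 000000); enqueue []
  #5 pop 4: in=001111 → 111111 (was 101011); enqueue []
  #6 pop 5: in=011011 → 111000 (was 000000); enqueue [3]
  #7 pop 6: in=000000 → 111011 (was 011011); enqueue [0,5]
  #8 pop 1: in=001111 → 111111 (no change)
  #9 pop 3: in=111111 → 101011 (no change)
  #10 pop 0: in=111011 → 101011 (no change)
  #11 pop 5: in=111011 → 111000 (no change)

Fixpoint:
  val[0] = 101011
  val[1] = 111111
  val[2] = 001111
  val[3] = 101011
  val[4] = 111111
  val[5] = 111000
  val[6] = 111011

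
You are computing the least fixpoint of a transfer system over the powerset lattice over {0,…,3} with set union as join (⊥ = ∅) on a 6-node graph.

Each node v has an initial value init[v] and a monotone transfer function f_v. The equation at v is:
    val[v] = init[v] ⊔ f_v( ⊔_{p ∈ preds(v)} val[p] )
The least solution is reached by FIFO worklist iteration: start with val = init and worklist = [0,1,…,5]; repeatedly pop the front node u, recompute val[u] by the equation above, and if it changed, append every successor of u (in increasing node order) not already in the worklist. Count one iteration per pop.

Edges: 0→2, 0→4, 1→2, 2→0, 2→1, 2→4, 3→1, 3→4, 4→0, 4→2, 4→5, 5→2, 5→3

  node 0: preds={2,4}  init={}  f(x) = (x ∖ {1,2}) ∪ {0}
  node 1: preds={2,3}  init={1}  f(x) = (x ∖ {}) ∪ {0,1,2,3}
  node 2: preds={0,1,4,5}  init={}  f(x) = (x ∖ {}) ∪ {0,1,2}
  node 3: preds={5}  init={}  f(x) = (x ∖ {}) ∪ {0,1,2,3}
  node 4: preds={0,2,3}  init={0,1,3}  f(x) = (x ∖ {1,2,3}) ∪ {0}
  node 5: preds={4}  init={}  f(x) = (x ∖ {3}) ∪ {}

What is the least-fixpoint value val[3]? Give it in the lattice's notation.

{0,1,2,3}

Worklist (10 pops):
  #1 pop 0: in={0,1,3} → {0,3} (was {}); enqueue []
  #2 pop 1: in={} → {0,1,2,3} (was {1}); enqueue []
  #3 pop 2: in={0,1,2,3} → {0,1,2,3} (was {}); enqueue [0,1]
  #4 pop 3: in={} → {0,1,2,3} (was {}); enqueue []
  #5 pop 4: in={0,1,2,3} → {0,1,3} (no change)
  #6 pop 5: in={0,1,3} → {0,1} (was {}); enqueue [2,3]
  #7 pop 0: in={0,1,2,3} → {0,3} (no change)
  #8 pop 1: in={0,1,2,3} → {0,1,2,3} (no change)
  #9 pop 2: in={0,1,2,3} → {0,1,2,3} (no change)
  #10 pop 3: in={0,1} → {0,1,2,3} (no change)

Fixpoint:
  val[0] = {0,3}
  val[1] = {0,1,2,3}
  val[2] = {0,1,2,3}
  val[3] = {0,1,2,3}
  val[4] = {0,1,3}
  val[5] = {0,1}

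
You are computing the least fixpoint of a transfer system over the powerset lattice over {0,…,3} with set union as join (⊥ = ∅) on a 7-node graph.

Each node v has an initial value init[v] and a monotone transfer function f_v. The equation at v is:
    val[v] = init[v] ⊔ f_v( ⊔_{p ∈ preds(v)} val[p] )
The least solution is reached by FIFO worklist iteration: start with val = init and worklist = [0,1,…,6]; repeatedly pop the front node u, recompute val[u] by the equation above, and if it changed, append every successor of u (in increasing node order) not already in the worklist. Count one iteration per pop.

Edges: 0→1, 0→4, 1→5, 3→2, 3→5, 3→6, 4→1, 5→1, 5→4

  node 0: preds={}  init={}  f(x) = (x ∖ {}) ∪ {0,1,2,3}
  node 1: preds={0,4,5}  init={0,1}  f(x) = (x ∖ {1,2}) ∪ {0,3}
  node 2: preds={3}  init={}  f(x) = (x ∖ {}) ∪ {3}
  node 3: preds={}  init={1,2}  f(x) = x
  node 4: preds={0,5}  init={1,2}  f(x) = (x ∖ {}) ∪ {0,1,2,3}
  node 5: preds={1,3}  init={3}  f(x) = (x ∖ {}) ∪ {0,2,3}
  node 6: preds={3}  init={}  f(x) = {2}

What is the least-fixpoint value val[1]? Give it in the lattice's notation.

Worklist (9 pops):
  #1 pop 0: in={} → {0,1,2,3} (was {}); enqueue []
  #2 pop 1: in={0,1,2,3} → {0,1,3} (was {0,1}); enqueue []
  #3 pop 2: in={1,2} → {1,2,3} (was {}); enqueue []
  #4 pop 3: in={} → {1,2} (no change)
  #5 pop 4: in={0,1,2,3} → {0,1,2,3} (was {1,2}); enqueue [1]
  #6 pop 5: in={0,1,2,3} → {0,1,2,3} (was {3}); enqueue [4]
  #7 pop 6: in={1,2} → {2} (was {}); enqueue []
  #8 pop 1: in={0,1,2,3} → {0,1,3} (no change)
  #9 pop 4: in={0,1,2,3} → {0,1,2,3} (no change)

Fixpoint:
  val[0] = {0,1,2,3}
  val[1] = {0,1,3}
  val[2] = {1,2,3}
  val[3] = {1,2}
  val[4] = {0,1,2,3}
  val[5] = {0,1,2,3}
  val[6] = {2}

{0,1,3}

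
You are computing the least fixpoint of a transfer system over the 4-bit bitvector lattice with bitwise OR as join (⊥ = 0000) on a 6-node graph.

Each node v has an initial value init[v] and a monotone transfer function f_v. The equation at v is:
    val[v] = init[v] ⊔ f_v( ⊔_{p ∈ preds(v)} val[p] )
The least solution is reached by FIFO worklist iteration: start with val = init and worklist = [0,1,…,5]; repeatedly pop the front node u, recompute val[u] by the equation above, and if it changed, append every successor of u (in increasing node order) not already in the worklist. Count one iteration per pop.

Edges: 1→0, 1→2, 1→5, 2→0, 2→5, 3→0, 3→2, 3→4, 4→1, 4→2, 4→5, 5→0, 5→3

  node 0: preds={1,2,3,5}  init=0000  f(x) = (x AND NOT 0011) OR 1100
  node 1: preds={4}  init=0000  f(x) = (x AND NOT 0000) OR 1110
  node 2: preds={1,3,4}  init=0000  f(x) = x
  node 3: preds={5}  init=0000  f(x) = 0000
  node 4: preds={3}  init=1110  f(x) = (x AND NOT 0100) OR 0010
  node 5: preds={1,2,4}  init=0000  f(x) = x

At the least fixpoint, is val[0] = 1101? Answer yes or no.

Worklist (8 pops):
  #1 pop 0: in=0000 → 1100 (was 0000); enqueue []
  #2 pop 1: in=1110 → 1110 (was 0000); enqueue [0]
  #3 pop 2: in=1110 → 1110 (was 0000); enqueue []
  #4 pop 3: in=0000 → 0000 (no change)
  #5 pop 4: in=0000 → 1110 (no change)
  #6 pop 5: in=1110 → 1110 (was 0000); enqueue [3]
  #7 pop 0: in=1110 → 1100 (no change)
  #8 pop 3: in=1110 → 0000 (no change)

Fixpoint:
  val[0] = 1100
  val[1] = 1110
  val[2] = 1110
  val[3] = 0000
  val[4] = 1110
  val[5] = 1110

no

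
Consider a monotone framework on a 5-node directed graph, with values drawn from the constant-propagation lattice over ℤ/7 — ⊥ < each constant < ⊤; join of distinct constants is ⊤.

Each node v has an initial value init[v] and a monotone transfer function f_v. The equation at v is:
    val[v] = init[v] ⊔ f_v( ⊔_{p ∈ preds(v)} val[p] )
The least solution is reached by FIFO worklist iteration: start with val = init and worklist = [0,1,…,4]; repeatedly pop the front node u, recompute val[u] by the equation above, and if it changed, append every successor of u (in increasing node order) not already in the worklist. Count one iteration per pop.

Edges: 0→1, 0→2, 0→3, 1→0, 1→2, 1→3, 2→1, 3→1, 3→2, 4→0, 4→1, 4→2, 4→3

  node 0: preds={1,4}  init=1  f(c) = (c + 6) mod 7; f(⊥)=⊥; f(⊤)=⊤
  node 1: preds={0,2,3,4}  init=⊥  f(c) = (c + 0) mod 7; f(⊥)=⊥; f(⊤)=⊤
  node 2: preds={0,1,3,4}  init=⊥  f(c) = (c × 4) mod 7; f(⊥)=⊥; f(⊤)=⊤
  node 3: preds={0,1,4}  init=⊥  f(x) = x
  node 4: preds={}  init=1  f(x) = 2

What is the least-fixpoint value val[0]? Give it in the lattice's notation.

⊤

Iteration log — 9 steps:
  step 1. node 0  ⊔preds=1  new=⊤  old=1  +wl: 
  step 2. node 1  ⊔preds=⊤  new=⊤  old=⊥  +wl: 0
  step 3. node 2  ⊔preds=⊤  new=⊤  old=⊥  +wl: 1
  step 4. node 3  ⊔preds=⊤  new=⊤  old=⊥  +wl: 2
  step 5. node 4  ⊔preds=⊥  new=⊤  old=1  +wl: 3
  step 6. node 0  ⊔preds=⊤  new=⊤  stable
  step 7. node 1  ⊔preds=⊤  new=⊤  stable
  step 8. node 2  ⊔preds=⊤  new=⊤  stable
  step 9. node 3  ⊔preds=⊤  new=⊤  stable

Least fixpoint reached:
  node 0: ⊤
  node 1: ⊤
  node 2: ⊤
  node 3: ⊤
  node 4: ⊤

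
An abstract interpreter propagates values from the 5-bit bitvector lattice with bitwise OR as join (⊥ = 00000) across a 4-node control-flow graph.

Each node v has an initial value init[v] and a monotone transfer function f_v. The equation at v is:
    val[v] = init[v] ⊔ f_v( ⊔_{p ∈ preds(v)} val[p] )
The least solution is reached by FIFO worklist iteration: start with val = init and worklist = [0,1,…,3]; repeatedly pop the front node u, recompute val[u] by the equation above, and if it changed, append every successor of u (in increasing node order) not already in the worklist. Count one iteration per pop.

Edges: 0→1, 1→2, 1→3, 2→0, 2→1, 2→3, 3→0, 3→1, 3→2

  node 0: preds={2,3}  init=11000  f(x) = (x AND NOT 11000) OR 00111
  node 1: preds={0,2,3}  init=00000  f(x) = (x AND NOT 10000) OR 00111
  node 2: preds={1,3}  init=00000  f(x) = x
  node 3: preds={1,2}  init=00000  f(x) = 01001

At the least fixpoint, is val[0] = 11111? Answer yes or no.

Iteration log — 7 steps:
  step 1. node 0  ⊔preds=00000  new=11111  old=11000  +wl: 
  step 2. node 1  ⊔preds=11111  new=01111  old=00000  +wl: 
  step 3. node 2  ⊔preds=01111  new=01111  old=00000  +wl: 0,1
  step 4. node 3  ⊔preds=01111  new=01001  old=00000  +wl: 2
  step 5. node 0  ⊔preds=01111  new=11111  stable
  step 6. node 1  ⊔preds=11111  new=01111  stable
  step 7. node 2  ⊔preds=01111  new=01111  stable

Least fixpoint reached:
  node 0: 11111
  node 1: 01111
  node 2: 01111
  node 3: 01001

yes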